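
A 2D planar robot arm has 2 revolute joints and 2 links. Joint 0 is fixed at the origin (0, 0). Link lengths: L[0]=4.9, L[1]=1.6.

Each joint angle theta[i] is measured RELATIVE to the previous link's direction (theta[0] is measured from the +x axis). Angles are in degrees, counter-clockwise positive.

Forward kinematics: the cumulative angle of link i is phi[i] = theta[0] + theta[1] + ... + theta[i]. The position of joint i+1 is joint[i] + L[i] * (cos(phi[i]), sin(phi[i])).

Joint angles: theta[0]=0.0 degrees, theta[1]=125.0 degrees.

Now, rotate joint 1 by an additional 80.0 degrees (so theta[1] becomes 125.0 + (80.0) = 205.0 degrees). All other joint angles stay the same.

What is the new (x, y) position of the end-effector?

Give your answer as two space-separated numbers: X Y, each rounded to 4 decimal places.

joint[0] = (0.0000, 0.0000)  (base)
link 0: phi[0] = 0 = 0 deg
  cos(0 deg) = 1.0000, sin(0 deg) = 0.0000
  joint[1] = (0.0000, 0.0000) + 4.9 * (1.0000, 0.0000) = (0.0000 + 4.9000, 0.0000 + 0.0000) = (4.9000, 0.0000)
link 1: phi[1] = 0 + 205 = 205 deg
  cos(205 deg) = -0.9063, sin(205 deg) = -0.4226
  joint[2] = (4.9000, 0.0000) + 1.6 * (-0.9063, -0.4226) = (4.9000 + -1.4501, 0.0000 + -0.6762) = (3.4499, -0.6762)
End effector: (3.4499, -0.6762)

Answer: 3.4499 -0.6762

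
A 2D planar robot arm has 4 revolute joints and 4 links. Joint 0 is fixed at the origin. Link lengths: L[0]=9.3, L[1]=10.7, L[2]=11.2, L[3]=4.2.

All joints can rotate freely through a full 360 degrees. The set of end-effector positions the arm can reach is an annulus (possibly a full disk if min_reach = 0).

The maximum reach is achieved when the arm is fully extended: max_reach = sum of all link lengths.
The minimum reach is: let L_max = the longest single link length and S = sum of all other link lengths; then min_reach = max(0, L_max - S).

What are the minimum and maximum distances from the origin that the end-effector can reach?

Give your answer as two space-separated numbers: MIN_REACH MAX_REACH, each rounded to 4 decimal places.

Link lengths: [9.3, 10.7, 11.2, 4.2]
max_reach = 9.3 + 10.7 + 11.2 + 4.2 = 35.4
L_max = max([9.3, 10.7, 11.2, 4.2]) = 11.2
S (sum of others) = 35.4 - 11.2 = 24.2
min_reach = max(0, 11.2 - 24.2) = max(0, -13) = 0

Answer: 0.0000 35.4000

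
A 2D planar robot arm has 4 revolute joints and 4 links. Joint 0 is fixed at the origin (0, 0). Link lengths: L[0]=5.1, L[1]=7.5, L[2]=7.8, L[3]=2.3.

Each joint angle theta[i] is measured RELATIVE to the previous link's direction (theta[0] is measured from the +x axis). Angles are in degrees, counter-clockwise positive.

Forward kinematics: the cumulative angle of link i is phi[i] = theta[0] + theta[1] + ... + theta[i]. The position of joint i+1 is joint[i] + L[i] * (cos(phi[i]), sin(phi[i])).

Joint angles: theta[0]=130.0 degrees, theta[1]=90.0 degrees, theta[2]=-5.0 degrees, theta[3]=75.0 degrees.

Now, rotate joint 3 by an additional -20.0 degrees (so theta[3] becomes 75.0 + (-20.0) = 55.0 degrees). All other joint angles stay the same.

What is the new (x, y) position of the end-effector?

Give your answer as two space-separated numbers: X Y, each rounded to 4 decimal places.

joint[0] = (0.0000, 0.0000)  (base)
link 0: phi[0] = 130 = 130 deg
  cos(130 deg) = -0.6428, sin(130 deg) = 0.7660
  joint[1] = (0.0000, 0.0000) + 5.1 * (-0.6428, 0.7660) = (0.0000 + -3.2782, 0.0000 + 3.9068) = (-3.2782, 3.9068)
link 1: phi[1] = 130 + 90 = 220 deg
  cos(220 deg) = -0.7660, sin(220 deg) = -0.6428
  joint[2] = (-3.2782, 3.9068) + 7.5 * (-0.7660, -0.6428) = (-3.2782 + -5.7453, 3.9068 + -4.8209) = (-9.0236, -0.9141)
link 2: phi[2] = 130 + 90 + -5 = 215 deg
  cos(215 deg) = -0.8192, sin(215 deg) = -0.5736
  joint[3] = (-9.0236, -0.9141) + 7.8 * (-0.8192, -0.5736) = (-9.0236 + -6.3894, -0.9141 + -4.4739) = (-15.4129, -5.3880)
link 3: phi[3] = 130 + 90 + -5 + 55 = 270 deg
  cos(270 deg) = -0.0000, sin(270 deg) = -1.0000
  joint[4] = (-15.4129, -5.3880) + 2.3 * (-0.0000, -1.0000) = (-15.4129 + -0.0000, -5.3880 + -2.3000) = (-15.4129, -7.6880)
End effector: (-15.4129, -7.6880)

Answer: -15.4129 -7.6880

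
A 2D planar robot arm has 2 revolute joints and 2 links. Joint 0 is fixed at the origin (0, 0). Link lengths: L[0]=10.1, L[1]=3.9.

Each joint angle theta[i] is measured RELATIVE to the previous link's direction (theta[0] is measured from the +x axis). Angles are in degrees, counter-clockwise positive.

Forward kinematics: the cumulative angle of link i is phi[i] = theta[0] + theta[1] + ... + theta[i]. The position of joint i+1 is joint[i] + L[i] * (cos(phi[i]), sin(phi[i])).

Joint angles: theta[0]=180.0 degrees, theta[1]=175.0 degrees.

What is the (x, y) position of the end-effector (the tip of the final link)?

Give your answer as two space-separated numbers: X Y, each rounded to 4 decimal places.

joint[0] = (0.0000, 0.0000)  (base)
link 0: phi[0] = 180 = 180 deg
  cos(180 deg) = -1.0000, sin(180 deg) = 0.0000
  joint[1] = (0.0000, 0.0000) + 10.1 * (-1.0000, 0.0000) = (0.0000 + -10.1000, 0.0000 + 0.0000) = (-10.1000, 0.0000)
link 1: phi[1] = 180 + 175 = 355 deg
  cos(355 deg) = 0.9962, sin(355 deg) = -0.0872
  joint[2] = (-10.1000, 0.0000) + 3.9 * (0.9962, -0.0872) = (-10.1000 + 3.8852, 0.0000 + -0.3399) = (-6.2148, -0.3399)
End effector: (-6.2148, -0.3399)

Answer: -6.2148 -0.3399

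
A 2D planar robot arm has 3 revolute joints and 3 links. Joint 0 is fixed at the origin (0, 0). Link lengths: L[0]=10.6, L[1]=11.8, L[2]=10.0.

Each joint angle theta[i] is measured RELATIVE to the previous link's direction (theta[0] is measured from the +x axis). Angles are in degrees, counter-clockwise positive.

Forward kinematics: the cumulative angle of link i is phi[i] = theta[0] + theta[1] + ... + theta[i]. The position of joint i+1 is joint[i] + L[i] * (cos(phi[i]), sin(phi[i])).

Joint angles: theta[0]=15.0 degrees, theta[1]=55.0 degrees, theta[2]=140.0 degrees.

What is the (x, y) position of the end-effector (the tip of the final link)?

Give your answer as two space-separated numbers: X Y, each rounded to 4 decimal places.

Answer: 5.6144 8.8319

Derivation:
joint[0] = (0.0000, 0.0000)  (base)
link 0: phi[0] = 15 = 15 deg
  cos(15 deg) = 0.9659, sin(15 deg) = 0.2588
  joint[1] = (0.0000, 0.0000) + 10.6 * (0.9659, 0.2588) = (0.0000 + 10.2388, 0.0000 + 2.7435) = (10.2388, 2.7435)
link 1: phi[1] = 15 + 55 = 70 deg
  cos(70 deg) = 0.3420, sin(70 deg) = 0.9397
  joint[2] = (10.2388, 2.7435) + 11.8 * (0.3420, 0.9397) = (10.2388 + 4.0358, 2.7435 + 11.0884) = (14.2747, 13.8319)
link 2: phi[2] = 15 + 55 + 140 = 210 deg
  cos(210 deg) = -0.8660, sin(210 deg) = -0.5000
  joint[3] = (14.2747, 13.8319) + 10 * (-0.8660, -0.5000) = (14.2747 + -8.6603, 13.8319 + -5.0000) = (5.6144, 8.8319)
End effector: (5.6144, 8.8319)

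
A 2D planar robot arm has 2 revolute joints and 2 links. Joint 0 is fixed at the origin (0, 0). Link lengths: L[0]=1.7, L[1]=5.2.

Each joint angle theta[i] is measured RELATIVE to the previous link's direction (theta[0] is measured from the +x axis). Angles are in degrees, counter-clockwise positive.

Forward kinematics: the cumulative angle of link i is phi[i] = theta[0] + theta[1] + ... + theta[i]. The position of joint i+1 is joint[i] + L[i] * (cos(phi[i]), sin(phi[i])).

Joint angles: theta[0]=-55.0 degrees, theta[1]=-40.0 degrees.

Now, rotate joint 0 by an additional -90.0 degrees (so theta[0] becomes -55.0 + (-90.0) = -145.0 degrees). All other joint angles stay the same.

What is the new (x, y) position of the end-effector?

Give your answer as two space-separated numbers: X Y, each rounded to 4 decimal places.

joint[0] = (0.0000, 0.0000)  (base)
link 0: phi[0] = -145 = -145 deg
  cos(-145 deg) = -0.8192, sin(-145 deg) = -0.5736
  joint[1] = (0.0000, 0.0000) + 1.7 * (-0.8192, -0.5736) = (0.0000 + -1.3926, 0.0000 + -0.9751) = (-1.3926, -0.9751)
link 1: phi[1] = -145 + -40 = -185 deg
  cos(-185 deg) = -0.9962, sin(-185 deg) = 0.0872
  joint[2] = (-1.3926, -0.9751) + 5.2 * (-0.9962, 0.0872) = (-1.3926 + -5.1802, -0.9751 + 0.4532) = (-6.5728, -0.5219)
End effector: (-6.5728, -0.5219)

Answer: -6.5728 -0.5219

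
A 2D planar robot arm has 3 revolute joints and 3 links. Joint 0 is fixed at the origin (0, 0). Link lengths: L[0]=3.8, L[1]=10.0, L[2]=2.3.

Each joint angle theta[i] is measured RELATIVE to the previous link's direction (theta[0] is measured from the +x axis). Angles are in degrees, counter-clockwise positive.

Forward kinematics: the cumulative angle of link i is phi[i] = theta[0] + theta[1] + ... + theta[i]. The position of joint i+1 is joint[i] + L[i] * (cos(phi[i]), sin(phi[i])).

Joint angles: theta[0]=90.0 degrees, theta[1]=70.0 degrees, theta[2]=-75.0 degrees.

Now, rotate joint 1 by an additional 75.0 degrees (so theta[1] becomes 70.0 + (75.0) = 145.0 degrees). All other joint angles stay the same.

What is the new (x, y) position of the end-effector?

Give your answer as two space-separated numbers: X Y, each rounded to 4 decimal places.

Answer: -7.8971 -3.6049

Derivation:
joint[0] = (0.0000, 0.0000)  (base)
link 0: phi[0] = 90 = 90 deg
  cos(90 deg) = 0.0000, sin(90 deg) = 1.0000
  joint[1] = (0.0000, 0.0000) + 3.8 * (0.0000, 1.0000) = (0.0000 + 0.0000, 0.0000 + 3.8000) = (0.0000, 3.8000)
link 1: phi[1] = 90 + 145 = 235 deg
  cos(235 deg) = -0.5736, sin(235 deg) = -0.8192
  joint[2] = (0.0000, 3.8000) + 10 * (-0.5736, -0.8192) = (0.0000 + -5.7358, 3.8000 + -8.1915) = (-5.7358, -4.3915)
link 2: phi[2] = 90 + 145 + -75 = 160 deg
  cos(160 deg) = -0.9397, sin(160 deg) = 0.3420
  joint[3] = (-5.7358, -4.3915) + 2.3 * (-0.9397, 0.3420) = (-5.7358 + -2.1613, -4.3915 + 0.7866) = (-7.8971, -3.6049)
End effector: (-7.8971, -3.6049)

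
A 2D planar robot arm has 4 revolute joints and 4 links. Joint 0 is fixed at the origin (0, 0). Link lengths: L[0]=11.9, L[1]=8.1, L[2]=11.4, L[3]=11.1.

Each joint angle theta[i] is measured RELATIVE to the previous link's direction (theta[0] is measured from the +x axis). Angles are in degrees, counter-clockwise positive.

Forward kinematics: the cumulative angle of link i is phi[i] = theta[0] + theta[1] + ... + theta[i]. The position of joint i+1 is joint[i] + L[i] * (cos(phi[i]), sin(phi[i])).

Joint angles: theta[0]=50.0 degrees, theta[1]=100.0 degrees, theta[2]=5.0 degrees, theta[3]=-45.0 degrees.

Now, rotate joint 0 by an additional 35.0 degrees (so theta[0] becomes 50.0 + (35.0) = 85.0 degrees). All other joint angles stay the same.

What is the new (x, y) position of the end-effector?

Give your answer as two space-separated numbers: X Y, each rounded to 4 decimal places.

Answer: -27.3514 15.5359

Derivation:
joint[0] = (0.0000, 0.0000)  (base)
link 0: phi[0] = 85 = 85 deg
  cos(85 deg) = 0.0872, sin(85 deg) = 0.9962
  joint[1] = (0.0000, 0.0000) + 11.9 * (0.0872, 0.9962) = (0.0000 + 1.0372, 0.0000 + 11.8547) = (1.0372, 11.8547)
link 1: phi[1] = 85 + 100 = 185 deg
  cos(185 deg) = -0.9962, sin(185 deg) = -0.0872
  joint[2] = (1.0372, 11.8547) + 8.1 * (-0.9962, -0.0872) = (1.0372 + -8.0692, 11.8547 + -0.7060) = (-7.0320, 11.1488)
link 2: phi[2] = 85 + 100 + 5 = 190 deg
  cos(190 deg) = -0.9848, sin(190 deg) = -0.1736
  joint[3] = (-7.0320, 11.1488) + 11.4 * (-0.9848, -0.1736) = (-7.0320 + -11.2268, 11.1488 + -1.9796) = (-18.2588, 9.1692)
link 3: phi[3] = 85 + 100 + 5 + -45 = 145 deg
  cos(145 deg) = -0.8192, sin(145 deg) = 0.5736
  joint[4] = (-18.2588, 9.1692) + 11.1 * (-0.8192, 0.5736) = (-18.2588 + -9.0926, 9.1692 + 6.3667) = (-27.3514, 15.5359)
End effector: (-27.3514, 15.5359)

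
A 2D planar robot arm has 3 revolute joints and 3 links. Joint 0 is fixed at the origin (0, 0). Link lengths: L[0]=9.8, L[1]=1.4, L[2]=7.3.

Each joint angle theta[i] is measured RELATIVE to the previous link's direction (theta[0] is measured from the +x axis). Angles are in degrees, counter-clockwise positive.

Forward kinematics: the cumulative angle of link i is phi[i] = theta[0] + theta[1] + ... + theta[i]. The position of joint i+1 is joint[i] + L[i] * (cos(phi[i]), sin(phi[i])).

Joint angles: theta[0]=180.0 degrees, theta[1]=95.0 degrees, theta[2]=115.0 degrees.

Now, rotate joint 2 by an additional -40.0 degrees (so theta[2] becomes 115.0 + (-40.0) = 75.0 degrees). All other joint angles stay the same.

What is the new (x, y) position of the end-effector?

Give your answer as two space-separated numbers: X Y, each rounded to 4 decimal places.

Answer: -2.4889 -2.6623

Derivation:
joint[0] = (0.0000, 0.0000)  (base)
link 0: phi[0] = 180 = 180 deg
  cos(180 deg) = -1.0000, sin(180 deg) = 0.0000
  joint[1] = (0.0000, 0.0000) + 9.8 * (-1.0000, 0.0000) = (0.0000 + -9.8000, 0.0000 + 0.0000) = (-9.8000, 0.0000)
link 1: phi[1] = 180 + 95 = 275 deg
  cos(275 deg) = 0.0872, sin(275 deg) = -0.9962
  joint[2] = (-9.8000, 0.0000) + 1.4 * (0.0872, -0.9962) = (-9.8000 + 0.1220, 0.0000 + -1.3947) = (-9.6780, -1.3947)
link 2: phi[2] = 180 + 95 + 75 = 350 deg
  cos(350 deg) = 0.9848, sin(350 deg) = -0.1736
  joint[3] = (-9.6780, -1.3947) + 7.3 * (0.9848, -0.1736) = (-9.6780 + 7.1891, -1.3947 + -1.2676) = (-2.4889, -2.6623)
End effector: (-2.4889, -2.6623)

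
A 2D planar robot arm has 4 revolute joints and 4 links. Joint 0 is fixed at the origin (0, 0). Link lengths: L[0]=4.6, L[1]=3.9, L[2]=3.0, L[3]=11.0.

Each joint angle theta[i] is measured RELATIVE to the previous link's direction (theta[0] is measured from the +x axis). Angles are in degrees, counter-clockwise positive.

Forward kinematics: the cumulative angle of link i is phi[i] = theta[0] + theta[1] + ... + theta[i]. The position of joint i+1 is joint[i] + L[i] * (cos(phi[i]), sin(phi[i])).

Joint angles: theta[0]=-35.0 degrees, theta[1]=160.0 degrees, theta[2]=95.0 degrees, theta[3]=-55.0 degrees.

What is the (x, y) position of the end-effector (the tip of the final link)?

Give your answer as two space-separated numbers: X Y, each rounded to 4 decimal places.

Answer: -11.3922 1.4749

Derivation:
joint[0] = (0.0000, 0.0000)  (base)
link 0: phi[0] = -35 = -35 deg
  cos(-35 deg) = 0.8192, sin(-35 deg) = -0.5736
  joint[1] = (0.0000, 0.0000) + 4.6 * (0.8192, -0.5736) = (0.0000 + 3.7681, 0.0000 + -2.6385) = (3.7681, -2.6385)
link 1: phi[1] = -35 + 160 = 125 deg
  cos(125 deg) = -0.5736, sin(125 deg) = 0.8192
  joint[2] = (3.7681, -2.6385) + 3.9 * (-0.5736, 0.8192) = (3.7681 + -2.2369, -2.6385 + 3.1947) = (1.5312, 0.5562)
link 2: phi[2] = -35 + 160 + 95 = 220 deg
  cos(220 deg) = -0.7660, sin(220 deg) = -0.6428
  joint[3] = (1.5312, 0.5562) + 3 * (-0.7660, -0.6428) = (1.5312 + -2.2981, 0.5562 + -1.9284) = (-0.7670, -1.3721)
link 3: phi[3] = -35 + 160 + 95 + -55 = 165 deg
  cos(165 deg) = -0.9659, sin(165 deg) = 0.2588
  joint[4] = (-0.7670, -1.3721) + 11 * (-0.9659, 0.2588) = (-0.7670 + -10.6252, -1.3721 + 2.8470) = (-11.3922, 1.4749)
End effector: (-11.3922, 1.4749)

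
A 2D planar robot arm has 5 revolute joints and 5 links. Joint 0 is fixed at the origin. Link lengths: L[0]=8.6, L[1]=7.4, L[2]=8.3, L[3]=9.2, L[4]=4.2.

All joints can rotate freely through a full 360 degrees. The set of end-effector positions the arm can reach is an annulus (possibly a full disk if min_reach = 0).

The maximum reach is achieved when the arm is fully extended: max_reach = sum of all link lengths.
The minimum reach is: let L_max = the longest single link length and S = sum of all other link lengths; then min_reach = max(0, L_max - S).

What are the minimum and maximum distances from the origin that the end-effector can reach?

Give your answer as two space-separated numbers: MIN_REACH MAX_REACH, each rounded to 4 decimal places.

Answer: 0.0000 37.7000

Derivation:
Link lengths: [8.6, 7.4, 8.3, 9.2, 4.2]
max_reach = 8.6 + 7.4 + 8.3 + 9.2 + 4.2 = 37.7
L_max = max([8.6, 7.4, 8.3, 9.2, 4.2]) = 9.2
S (sum of others) = 37.7 - 9.2 = 28.5
min_reach = max(0, 9.2 - 28.5) = max(0, -19.3) = 0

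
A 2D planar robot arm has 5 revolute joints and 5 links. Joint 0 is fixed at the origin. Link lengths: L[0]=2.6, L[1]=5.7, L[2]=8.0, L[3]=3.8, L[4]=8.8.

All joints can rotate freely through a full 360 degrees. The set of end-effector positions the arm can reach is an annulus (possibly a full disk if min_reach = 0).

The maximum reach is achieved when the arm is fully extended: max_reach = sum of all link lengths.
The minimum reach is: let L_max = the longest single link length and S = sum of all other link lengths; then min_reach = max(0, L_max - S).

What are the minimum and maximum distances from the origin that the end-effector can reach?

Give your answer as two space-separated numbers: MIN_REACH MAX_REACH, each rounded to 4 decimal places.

Link lengths: [2.6, 5.7, 8.0, 3.8, 8.8]
max_reach = 2.6 + 5.7 + 8 + 3.8 + 8.8 = 28.9
L_max = max([2.6, 5.7, 8.0, 3.8, 8.8]) = 8.8
S (sum of others) = 28.9 - 8.8 = 20.1
min_reach = max(0, 8.8 - 20.1) = max(0, -11.3) = 0

Answer: 0.0000 28.9000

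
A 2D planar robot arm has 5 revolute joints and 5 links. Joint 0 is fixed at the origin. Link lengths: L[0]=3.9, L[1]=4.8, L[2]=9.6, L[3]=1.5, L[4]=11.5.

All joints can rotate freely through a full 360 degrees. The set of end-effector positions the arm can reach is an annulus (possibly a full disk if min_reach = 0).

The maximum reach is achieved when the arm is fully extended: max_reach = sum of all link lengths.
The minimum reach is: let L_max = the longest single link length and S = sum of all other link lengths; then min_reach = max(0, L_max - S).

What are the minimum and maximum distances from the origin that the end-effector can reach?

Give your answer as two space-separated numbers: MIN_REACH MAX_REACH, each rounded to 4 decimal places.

Answer: 0.0000 31.3000

Derivation:
Link lengths: [3.9, 4.8, 9.6, 1.5, 11.5]
max_reach = 3.9 + 4.8 + 9.6 + 1.5 + 11.5 = 31.3
L_max = max([3.9, 4.8, 9.6, 1.5, 11.5]) = 11.5
S (sum of others) = 31.3 - 11.5 = 19.8
min_reach = max(0, 11.5 - 19.8) = max(0, -8.3) = 0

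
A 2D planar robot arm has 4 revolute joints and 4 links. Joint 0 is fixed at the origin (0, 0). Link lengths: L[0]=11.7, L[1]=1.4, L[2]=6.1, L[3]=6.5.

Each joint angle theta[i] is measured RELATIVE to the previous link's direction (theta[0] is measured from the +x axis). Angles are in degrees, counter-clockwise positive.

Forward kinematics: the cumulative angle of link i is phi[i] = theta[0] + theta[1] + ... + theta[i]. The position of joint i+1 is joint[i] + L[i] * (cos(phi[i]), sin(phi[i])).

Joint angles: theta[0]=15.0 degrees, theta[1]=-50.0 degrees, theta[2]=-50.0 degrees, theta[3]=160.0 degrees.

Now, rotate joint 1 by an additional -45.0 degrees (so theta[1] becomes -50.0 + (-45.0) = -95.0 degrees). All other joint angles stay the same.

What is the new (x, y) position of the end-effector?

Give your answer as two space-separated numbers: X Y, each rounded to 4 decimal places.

joint[0] = (0.0000, 0.0000)  (base)
link 0: phi[0] = 15 = 15 deg
  cos(15 deg) = 0.9659, sin(15 deg) = 0.2588
  joint[1] = (0.0000, 0.0000) + 11.7 * (0.9659, 0.2588) = (0.0000 + 11.3013, 0.0000 + 3.0282) = (11.3013, 3.0282)
link 1: phi[1] = 15 + -95 = -80 deg
  cos(-80 deg) = 0.1736, sin(-80 deg) = -0.9848
  joint[2] = (11.3013, 3.0282) + 1.4 * (0.1736, -0.9848) = (11.3013 + 0.2431, 3.0282 + -1.3787) = (11.5444, 1.6495)
link 2: phi[2] = 15 + -95 + -50 = -130 deg
  cos(-130 deg) = -0.6428, sin(-130 deg) = -0.7660
  joint[3] = (11.5444, 1.6495) + 6.1 * (-0.6428, -0.7660) = (11.5444 + -3.9210, 1.6495 + -4.6729) = (7.6234, -3.0234)
link 3: phi[3] = 15 + -95 + -50 + 160 = 30 deg
  cos(30 deg) = 0.8660, sin(30 deg) = 0.5000
  joint[4] = (7.6234, -3.0234) + 6.5 * (0.8660, 0.5000) = (7.6234 + 5.6292, -3.0234 + 3.2500) = (13.2526, 0.2266)
End effector: (13.2526, 0.2266)

Answer: 13.2526 0.2266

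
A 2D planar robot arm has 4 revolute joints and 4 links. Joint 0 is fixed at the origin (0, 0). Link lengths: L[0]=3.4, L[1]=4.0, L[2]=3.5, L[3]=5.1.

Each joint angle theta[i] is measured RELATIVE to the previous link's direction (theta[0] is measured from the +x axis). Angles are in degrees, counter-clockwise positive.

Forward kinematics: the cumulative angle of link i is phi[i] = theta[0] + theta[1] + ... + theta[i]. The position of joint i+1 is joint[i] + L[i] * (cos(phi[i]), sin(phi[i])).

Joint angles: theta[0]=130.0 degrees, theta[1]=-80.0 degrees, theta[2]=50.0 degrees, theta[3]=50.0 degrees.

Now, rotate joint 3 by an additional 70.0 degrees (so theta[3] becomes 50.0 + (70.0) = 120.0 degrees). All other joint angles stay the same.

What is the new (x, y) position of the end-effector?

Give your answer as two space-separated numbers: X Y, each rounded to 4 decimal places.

joint[0] = (0.0000, 0.0000)  (base)
link 0: phi[0] = 130 = 130 deg
  cos(130 deg) = -0.6428, sin(130 deg) = 0.7660
  joint[1] = (0.0000, 0.0000) + 3.4 * (-0.6428, 0.7660) = (0.0000 + -2.1855, 0.0000 + 2.6046) = (-2.1855, 2.6046)
link 1: phi[1] = 130 + -80 = 50 deg
  cos(50 deg) = 0.6428, sin(50 deg) = 0.7660
  joint[2] = (-2.1855, 2.6046) + 4 * (0.6428, 0.7660) = (-2.1855 + 2.5712, 2.6046 + 3.0642) = (0.3857, 5.6687)
link 2: phi[2] = 130 + -80 + 50 = 100 deg
  cos(100 deg) = -0.1736, sin(100 deg) = 0.9848
  joint[3] = (0.3857, 5.6687) + 3.5 * (-0.1736, 0.9848) = (0.3857 + -0.6078, 5.6687 + 3.4468) = (-0.2221, 9.1156)
link 3: phi[3] = 130 + -80 + 50 + 120 = 220 deg
  cos(220 deg) = -0.7660, sin(220 deg) = -0.6428
  joint[4] = (-0.2221, 9.1156) + 5.1 * (-0.7660, -0.6428) = (-0.2221 + -3.9068, 9.1156 + -3.2782) = (-4.1289, 5.8373)
End effector: (-4.1289, 5.8373)

Answer: -4.1289 5.8373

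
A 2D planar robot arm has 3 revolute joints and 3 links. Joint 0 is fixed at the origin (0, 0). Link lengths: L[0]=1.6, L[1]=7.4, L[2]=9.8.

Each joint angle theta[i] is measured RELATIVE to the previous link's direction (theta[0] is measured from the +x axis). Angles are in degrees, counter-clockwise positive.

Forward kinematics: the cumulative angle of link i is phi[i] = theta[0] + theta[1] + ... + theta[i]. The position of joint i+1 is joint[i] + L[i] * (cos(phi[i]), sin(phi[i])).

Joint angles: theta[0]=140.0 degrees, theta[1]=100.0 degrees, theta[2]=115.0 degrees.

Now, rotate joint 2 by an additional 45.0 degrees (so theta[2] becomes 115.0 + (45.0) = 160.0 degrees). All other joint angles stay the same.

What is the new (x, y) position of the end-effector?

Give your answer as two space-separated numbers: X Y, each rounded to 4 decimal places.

Answer: 2.5816 0.9192

Derivation:
joint[0] = (0.0000, 0.0000)  (base)
link 0: phi[0] = 140 = 140 deg
  cos(140 deg) = -0.7660, sin(140 deg) = 0.6428
  joint[1] = (0.0000, 0.0000) + 1.6 * (-0.7660, 0.6428) = (0.0000 + -1.2257, 0.0000 + 1.0285) = (-1.2257, 1.0285)
link 1: phi[1] = 140 + 100 = 240 deg
  cos(240 deg) = -0.5000, sin(240 deg) = -0.8660
  joint[2] = (-1.2257, 1.0285) + 7.4 * (-0.5000, -0.8660) = (-1.2257 + -3.7000, 1.0285 + -6.4086) = (-4.9257, -5.3801)
link 2: phi[2] = 140 + 100 + 160 = 400 deg
  cos(400 deg) = 0.7660, sin(400 deg) = 0.6428
  joint[3] = (-4.9257, -5.3801) + 9.8 * (0.7660, 0.6428) = (-4.9257 + 7.5072, -5.3801 + 6.2993) = (2.5816, 0.9192)
End effector: (2.5816, 0.9192)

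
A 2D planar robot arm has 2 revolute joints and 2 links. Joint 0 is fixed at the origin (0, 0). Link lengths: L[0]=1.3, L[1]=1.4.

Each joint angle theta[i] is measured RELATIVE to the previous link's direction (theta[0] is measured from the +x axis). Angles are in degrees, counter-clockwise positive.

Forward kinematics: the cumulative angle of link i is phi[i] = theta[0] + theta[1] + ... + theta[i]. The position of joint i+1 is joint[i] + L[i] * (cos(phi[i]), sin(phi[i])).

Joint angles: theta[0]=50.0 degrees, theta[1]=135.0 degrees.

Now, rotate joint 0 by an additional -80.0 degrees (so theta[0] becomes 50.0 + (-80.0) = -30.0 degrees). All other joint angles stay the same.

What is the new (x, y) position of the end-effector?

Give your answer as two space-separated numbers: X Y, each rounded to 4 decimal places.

joint[0] = (0.0000, 0.0000)  (base)
link 0: phi[0] = -30 = -30 deg
  cos(-30 deg) = 0.8660, sin(-30 deg) = -0.5000
  joint[1] = (0.0000, 0.0000) + 1.3 * (0.8660, -0.5000) = (0.0000 + 1.1258, 0.0000 + -0.6500) = (1.1258, -0.6500)
link 1: phi[1] = -30 + 135 = 105 deg
  cos(105 deg) = -0.2588, sin(105 deg) = 0.9659
  joint[2] = (1.1258, -0.6500) + 1.4 * (-0.2588, 0.9659) = (1.1258 + -0.3623, -0.6500 + 1.3523) = (0.7635, 0.7023)
End effector: (0.7635, 0.7023)

Answer: 0.7635 0.7023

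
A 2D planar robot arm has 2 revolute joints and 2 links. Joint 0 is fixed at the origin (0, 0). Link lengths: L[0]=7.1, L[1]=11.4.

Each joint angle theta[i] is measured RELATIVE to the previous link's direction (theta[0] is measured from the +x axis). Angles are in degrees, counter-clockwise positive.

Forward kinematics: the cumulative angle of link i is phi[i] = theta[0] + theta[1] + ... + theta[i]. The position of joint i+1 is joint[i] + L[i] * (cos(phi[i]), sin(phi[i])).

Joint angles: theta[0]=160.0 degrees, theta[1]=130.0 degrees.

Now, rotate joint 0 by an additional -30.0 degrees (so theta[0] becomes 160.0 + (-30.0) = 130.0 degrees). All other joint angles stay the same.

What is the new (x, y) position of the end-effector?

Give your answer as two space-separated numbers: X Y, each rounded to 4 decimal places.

joint[0] = (0.0000, 0.0000)  (base)
link 0: phi[0] = 130 = 130 deg
  cos(130 deg) = -0.6428, sin(130 deg) = 0.7660
  joint[1] = (0.0000, 0.0000) + 7.1 * (-0.6428, 0.7660) = (0.0000 + -4.5638, 0.0000 + 5.4389) = (-4.5638, 5.4389)
link 1: phi[1] = 130 + 130 = 260 deg
  cos(260 deg) = -0.1736, sin(260 deg) = -0.9848
  joint[2] = (-4.5638, 5.4389) + 11.4 * (-0.1736, -0.9848) = (-4.5638 + -1.9796, 5.4389 + -11.2268) = (-6.5434, -5.7879)
End effector: (-6.5434, -5.7879)

Answer: -6.5434 -5.7879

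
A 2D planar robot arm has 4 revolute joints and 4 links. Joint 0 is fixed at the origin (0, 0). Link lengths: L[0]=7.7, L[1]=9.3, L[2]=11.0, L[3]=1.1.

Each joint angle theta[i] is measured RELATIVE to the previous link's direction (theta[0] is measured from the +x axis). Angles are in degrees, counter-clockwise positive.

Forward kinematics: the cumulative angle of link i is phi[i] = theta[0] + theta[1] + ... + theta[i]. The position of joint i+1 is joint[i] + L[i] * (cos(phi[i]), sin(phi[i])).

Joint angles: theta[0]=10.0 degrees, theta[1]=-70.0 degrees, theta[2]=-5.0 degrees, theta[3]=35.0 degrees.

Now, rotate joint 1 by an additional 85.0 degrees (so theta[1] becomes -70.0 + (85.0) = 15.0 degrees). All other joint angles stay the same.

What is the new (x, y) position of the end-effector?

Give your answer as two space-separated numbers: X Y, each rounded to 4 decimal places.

joint[0] = (0.0000, 0.0000)  (base)
link 0: phi[0] = 10 = 10 deg
  cos(10 deg) = 0.9848, sin(10 deg) = 0.1736
  joint[1] = (0.0000, 0.0000) + 7.7 * (0.9848, 0.1736) = (0.0000 + 7.5830, 0.0000 + 1.3371) = (7.5830, 1.3371)
link 1: phi[1] = 10 + 15 = 25 deg
  cos(25 deg) = 0.9063, sin(25 deg) = 0.4226
  joint[2] = (7.5830, 1.3371) + 9.3 * (0.9063, 0.4226) = (7.5830 + 8.4287, 1.3371 + 3.9303) = (16.0117, 5.2674)
link 2: phi[2] = 10 + 15 + -5 = 20 deg
  cos(20 deg) = 0.9397, sin(20 deg) = 0.3420
  joint[3] = (16.0117, 5.2674) + 11 * (0.9397, 0.3420) = (16.0117 + 10.3366, 5.2674 + 3.7622) = (26.3483, 9.0297)
link 3: phi[3] = 10 + 15 + -5 + 35 = 55 deg
  cos(55 deg) = 0.5736, sin(55 deg) = 0.8192
  joint[4] = (26.3483, 9.0297) + 1.1 * (0.5736, 0.8192) = (26.3483 + 0.6309, 9.0297 + 0.9011) = (26.9792, 9.9307)
End effector: (26.9792, 9.9307)

Answer: 26.9792 9.9307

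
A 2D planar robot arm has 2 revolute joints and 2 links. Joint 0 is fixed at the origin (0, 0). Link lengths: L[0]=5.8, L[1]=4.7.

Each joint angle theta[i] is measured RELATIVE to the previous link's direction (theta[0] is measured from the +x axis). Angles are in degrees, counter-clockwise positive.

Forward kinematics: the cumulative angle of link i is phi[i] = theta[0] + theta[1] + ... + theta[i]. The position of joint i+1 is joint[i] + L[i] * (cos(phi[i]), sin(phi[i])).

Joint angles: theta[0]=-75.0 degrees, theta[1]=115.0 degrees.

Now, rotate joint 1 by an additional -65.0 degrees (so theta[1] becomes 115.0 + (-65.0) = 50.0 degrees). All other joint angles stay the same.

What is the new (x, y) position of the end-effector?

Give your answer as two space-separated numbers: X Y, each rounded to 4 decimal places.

Answer: 5.7608 -7.5887

Derivation:
joint[0] = (0.0000, 0.0000)  (base)
link 0: phi[0] = -75 = -75 deg
  cos(-75 deg) = 0.2588, sin(-75 deg) = -0.9659
  joint[1] = (0.0000, 0.0000) + 5.8 * (0.2588, -0.9659) = (0.0000 + 1.5012, 0.0000 + -5.6024) = (1.5012, -5.6024)
link 1: phi[1] = -75 + 50 = -25 deg
  cos(-25 deg) = 0.9063, sin(-25 deg) = -0.4226
  joint[2] = (1.5012, -5.6024) + 4.7 * (0.9063, -0.4226) = (1.5012 + 4.2596, -5.6024 + -1.9863) = (5.7608, -7.5887)
End effector: (5.7608, -7.5887)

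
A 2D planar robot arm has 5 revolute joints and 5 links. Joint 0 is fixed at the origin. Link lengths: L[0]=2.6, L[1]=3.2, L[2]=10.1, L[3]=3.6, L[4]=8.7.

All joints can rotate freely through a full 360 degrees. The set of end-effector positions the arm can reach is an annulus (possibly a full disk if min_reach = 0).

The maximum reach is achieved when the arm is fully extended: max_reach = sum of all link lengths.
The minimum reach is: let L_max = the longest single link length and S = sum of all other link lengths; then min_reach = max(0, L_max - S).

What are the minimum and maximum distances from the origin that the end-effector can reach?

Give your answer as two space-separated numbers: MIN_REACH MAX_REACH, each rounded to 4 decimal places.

Link lengths: [2.6, 3.2, 10.1, 3.6, 8.7]
max_reach = 2.6 + 3.2 + 10.1 + 3.6 + 8.7 = 28.2
L_max = max([2.6, 3.2, 10.1, 3.6, 8.7]) = 10.1
S (sum of others) = 28.2 - 10.1 = 18.1
min_reach = max(0, 10.1 - 18.1) = max(0, -8) = 0

Answer: 0.0000 28.2000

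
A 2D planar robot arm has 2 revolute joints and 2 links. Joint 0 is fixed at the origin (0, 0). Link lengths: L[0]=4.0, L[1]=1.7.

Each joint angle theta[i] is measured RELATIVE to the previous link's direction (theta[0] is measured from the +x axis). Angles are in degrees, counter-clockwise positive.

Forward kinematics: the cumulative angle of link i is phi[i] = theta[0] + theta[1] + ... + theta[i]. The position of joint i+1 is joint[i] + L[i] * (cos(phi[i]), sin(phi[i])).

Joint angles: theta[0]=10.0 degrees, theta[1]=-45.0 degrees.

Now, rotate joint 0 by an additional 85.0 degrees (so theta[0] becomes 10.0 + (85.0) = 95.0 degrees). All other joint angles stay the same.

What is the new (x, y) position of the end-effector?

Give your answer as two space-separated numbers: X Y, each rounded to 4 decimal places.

joint[0] = (0.0000, 0.0000)  (base)
link 0: phi[0] = 95 = 95 deg
  cos(95 deg) = -0.0872, sin(95 deg) = 0.9962
  joint[1] = (0.0000, 0.0000) + 4 * (-0.0872, 0.9962) = (0.0000 + -0.3486, 0.0000 + 3.9848) = (-0.3486, 3.9848)
link 1: phi[1] = 95 + -45 = 50 deg
  cos(50 deg) = 0.6428, sin(50 deg) = 0.7660
  joint[2] = (-0.3486, 3.9848) + 1.7 * (0.6428, 0.7660) = (-0.3486 + 1.0927, 3.9848 + 1.3023) = (0.7441, 5.2871)
End effector: (0.7441, 5.2871)

Answer: 0.7441 5.2871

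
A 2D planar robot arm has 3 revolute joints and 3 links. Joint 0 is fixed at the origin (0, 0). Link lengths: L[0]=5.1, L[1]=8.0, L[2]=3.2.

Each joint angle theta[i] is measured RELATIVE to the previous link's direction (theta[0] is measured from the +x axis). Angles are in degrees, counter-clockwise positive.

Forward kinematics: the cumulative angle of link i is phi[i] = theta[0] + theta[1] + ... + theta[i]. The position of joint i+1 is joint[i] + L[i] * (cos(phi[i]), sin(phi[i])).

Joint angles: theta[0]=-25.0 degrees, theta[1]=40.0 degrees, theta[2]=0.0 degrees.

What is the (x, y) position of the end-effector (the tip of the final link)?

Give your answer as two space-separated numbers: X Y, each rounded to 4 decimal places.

joint[0] = (0.0000, 0.0000)  (base)
link 0: phi[0] = -25 = -25 deg
  cos(-25 deg) = 0.9063, sin(-25 deg) = -0.4226
  joint[1] = (0.0000, 0.0000) + 5.1 * (0.9063, -0.4226) = (0.0000 + 4.6222, 0.0000 + -2.1554) = (4.6222, -2.1554)
link 1: phi[1] = -25 + 40 = 15 deg
  cos(15 deg) = 0.9659, sin(15 deg) = 0.2588
  joint[2] = (4.6222, -2.1554) + 8 * (0.9659, 0.2588) = (4.6222 + 7.7274, -2.1554 + 2.0706) = (12.3496, -0.0848)
link 2: phi[2] = -25 + 40 + 0 = 15 deg
  cos(15 deg) = 0.9659, sin(15 deg) = 0.2588
  joint[3] = (12.3496, -0.0848) + 3.2 * (0.9659, 0.2588) = (12.3496 + 3.0910, -0.0848 + 0.8282) = (15.4405, 0.7434)
End effector: (15.4405, 0.7434)

Answer: 15.4405 0.7434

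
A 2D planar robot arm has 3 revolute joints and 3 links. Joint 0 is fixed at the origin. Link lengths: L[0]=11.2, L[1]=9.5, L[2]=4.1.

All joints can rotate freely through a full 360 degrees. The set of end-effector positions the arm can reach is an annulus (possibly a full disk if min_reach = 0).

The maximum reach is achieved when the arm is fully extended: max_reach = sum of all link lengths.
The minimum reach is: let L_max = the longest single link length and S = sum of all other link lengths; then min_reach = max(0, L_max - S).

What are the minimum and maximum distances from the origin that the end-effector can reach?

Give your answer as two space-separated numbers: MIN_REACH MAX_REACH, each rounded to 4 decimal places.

Answer: 0.0000 24.8000

Derivation:
Link lengths: [11.2, 9.5, 4.1]
max_reach = 11.2 + 9.5 + 4.1 = 24.8
L_max = max([11.2, 9.5, 4.1]) = 11.2
S (sum of others) = 24.8 - 11.2 = 13.6
min_reach = max(0, 11.2 - 13.6) = max(0, -2.4) = 0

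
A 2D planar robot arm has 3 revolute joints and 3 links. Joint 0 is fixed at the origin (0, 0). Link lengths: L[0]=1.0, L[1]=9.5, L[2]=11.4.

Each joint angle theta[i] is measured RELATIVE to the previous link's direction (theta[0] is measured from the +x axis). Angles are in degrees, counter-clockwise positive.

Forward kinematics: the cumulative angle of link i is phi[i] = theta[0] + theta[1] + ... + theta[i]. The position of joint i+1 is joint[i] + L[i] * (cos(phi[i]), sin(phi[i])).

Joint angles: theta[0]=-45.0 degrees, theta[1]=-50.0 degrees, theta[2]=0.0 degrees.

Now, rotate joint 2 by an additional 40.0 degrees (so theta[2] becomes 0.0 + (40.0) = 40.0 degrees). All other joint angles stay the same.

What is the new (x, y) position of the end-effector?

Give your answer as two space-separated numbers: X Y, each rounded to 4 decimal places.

Answer: 6.4179 -19.5093

Derivation:
joint[0] = (0.0000, 0.0000)  (base)
link 0: phi[0] = -45 = -45 deg
  cos(-45 deg) = 0.7071, sin(-45 deg) = -0.7071
  joint[1] = (0.0000, 0.0000) + 1 * (0.7071, -0.7071) = (0.0000 + 0.7071, 0.0000 + -0.7071) = (0.7071, -0.7071)
link 1: phi[1] = -45 + -50 = -95 deg
  cos(-95 deg) = -0.0872, sin(-95 deg) = -0.9962
  joint[2] = (0.7071, -0.7071) + 9.5 * (-0.0872, -0.9962) = (0.7071 + -0.8280, -0.7071 + -9.4638) = (-0.1209, -10.1710)
link 2: phi[2] = -45 + -50 + 40 = -55 deg
  cos(-55 deg) = 0.5736, sin(-55 deg) = -0.8192
  joint[3] = (-0.1209, -10.1710) + 11.4 * (0.5736, -0.8192) = (-0.1209 + 6.5388, -10.1710 + -9.3383) = (6.4179, -19.5093)
End effector: (6.4179, -19.5093)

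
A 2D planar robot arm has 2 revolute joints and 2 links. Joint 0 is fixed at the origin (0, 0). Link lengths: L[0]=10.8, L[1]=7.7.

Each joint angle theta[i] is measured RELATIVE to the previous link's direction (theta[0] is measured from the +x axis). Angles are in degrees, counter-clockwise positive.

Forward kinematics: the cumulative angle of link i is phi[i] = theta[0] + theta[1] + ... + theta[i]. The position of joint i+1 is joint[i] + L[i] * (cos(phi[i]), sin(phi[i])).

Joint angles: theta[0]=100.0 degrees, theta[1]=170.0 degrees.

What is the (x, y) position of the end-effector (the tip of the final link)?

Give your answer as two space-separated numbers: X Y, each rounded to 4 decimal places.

Answer: -1.8754 2.9359

Derivation:
joint[0] = (0.0000, 0.0000)  (base)
link 0: phi[0] = 100 = 100 deg
  cos(100 deg) = -0.1736, sin(100 deg) = 0.9848
  joint[1] = (0.0000, 0.0000) + 10.8 * (-0.1736, 0.9848) = (0.0000 + -1.8754, 0.0000 + 10.6359) = (-1.8754, 10.6359)
link 1: phi[1] = 100 + 170 = 270 deg
  cos(270 deg) = -0.0000, sin(270 deg) = -1.0000
  joint[2] = (-1.8754, 10.6359) + 7.7 * (-0.0000, -1.0000) = (-1.8754 + -0.0000, 10.6359 + -7.7000) = (-1.8754, 2.9359)
End effector: (-1.8754, 2.9359)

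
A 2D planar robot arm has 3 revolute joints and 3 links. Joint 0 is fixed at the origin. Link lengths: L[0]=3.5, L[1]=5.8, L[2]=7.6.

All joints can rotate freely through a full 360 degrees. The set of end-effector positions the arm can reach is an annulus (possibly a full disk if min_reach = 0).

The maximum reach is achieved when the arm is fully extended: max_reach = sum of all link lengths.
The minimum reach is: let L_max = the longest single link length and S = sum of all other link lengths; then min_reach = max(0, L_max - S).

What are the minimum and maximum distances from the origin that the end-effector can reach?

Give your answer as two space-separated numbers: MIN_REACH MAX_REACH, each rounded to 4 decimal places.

Link lengths: [3.5, 5.8, 7.6]
max_reach = 3.5 + 5.8 + 7.6 = 16.9
L_max = max([3.5, 5.8, 7.6]) = 7.6
S (sum of others) = 16.9 - 7.6 = 9.3
min_reach = max(0, 7.6 - 9.3) = max(0, -1.7) = 0

Answer: 0.0000 16.9000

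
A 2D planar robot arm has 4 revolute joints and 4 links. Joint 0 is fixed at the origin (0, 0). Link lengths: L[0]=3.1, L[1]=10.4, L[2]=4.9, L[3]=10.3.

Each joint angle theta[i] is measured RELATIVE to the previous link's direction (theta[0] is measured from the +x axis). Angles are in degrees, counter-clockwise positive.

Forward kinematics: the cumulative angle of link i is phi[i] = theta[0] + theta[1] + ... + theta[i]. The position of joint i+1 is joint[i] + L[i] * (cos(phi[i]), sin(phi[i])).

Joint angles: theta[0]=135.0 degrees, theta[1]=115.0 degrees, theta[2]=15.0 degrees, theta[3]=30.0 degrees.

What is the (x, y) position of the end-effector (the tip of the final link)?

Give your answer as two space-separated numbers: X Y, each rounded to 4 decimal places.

joint[0] = (0.0000, 0.0000)  (base)
link 0: phi[0] = 135 = 135 deg
  cos(135 deg) = -0.7071, sin(135 deg) = 0.7071
  joint[1] = (0.0000, 0.0000) + 3.1 * (-0.7071, 0.7071) = (0.0000 + -2.1920, 0.0000 + 2.1920) = (-2.1920, 2.1920)
link 1: phi[1] = 135 + 115 = 250 deg
  cos(250 deg) = -0.3420, sin(250 deg) = -0.9397
  joint[2] = (-2.1920, 2.1920) + 10.4 * (-0.3420, -0.9397) = (-2.1920 + -3.5570, 2.1920 + -9.7728) = (-5.7490, -7.5808)
link 2: phi[2] = 135 + 115 + 15 = 265 deg
  cos(265 deg) = -0.0872, sin(265 deg) = -0.9962
  joint[3] = (-5.7490, -7.5808) + 4.9 * (-0.0872, -0.9962) = (-5.7490 + -0.4271, -7.5808 + -4.8814) = (-6.1761, -12.4621)
link 3: phi[3] = 135 + 115 + 15 + 30 = 295 deg
  cos(295 deg) = 0.4226, sin(295 deg) = -0.9063
  joint[4] = (-6.1761, -12.4621) + 10.3 * (0.4226, -0.9063) = (-6.1761 + 4.3530, -12.4621 + -9.3350) = (-1.8231, -21.7971)
End effector: (-1.8231, -21.7971)

Answer: -1.8231 -21.7971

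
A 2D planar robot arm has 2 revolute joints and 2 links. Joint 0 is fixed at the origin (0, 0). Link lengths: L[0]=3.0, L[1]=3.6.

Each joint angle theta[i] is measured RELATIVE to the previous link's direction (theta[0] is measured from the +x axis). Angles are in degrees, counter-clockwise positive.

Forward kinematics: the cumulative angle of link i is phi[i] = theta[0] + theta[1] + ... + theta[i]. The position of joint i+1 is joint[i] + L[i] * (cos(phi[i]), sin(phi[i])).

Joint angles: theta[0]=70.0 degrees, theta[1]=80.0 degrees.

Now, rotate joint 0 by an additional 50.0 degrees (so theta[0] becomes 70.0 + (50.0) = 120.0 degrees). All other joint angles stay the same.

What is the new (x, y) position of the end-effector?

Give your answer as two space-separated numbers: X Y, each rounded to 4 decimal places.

Answer: -4.8829 1.3668

Derivation:
joint[0] = (0.0000, 0.0000)  (base)
link 0: phi[0] = 120 = 120 deg
  cos(120 deg) = -0.5000, sin(120 deg) = 0.8660
  joint[1] = (0.0000, 0.0000) + 3 * (-0.5000, 0.8660) = (0.0000 + -1.5000, 0.0000 + 2.5981) = (-1.5000, 2.5981)
link 1: phi[1] = 120 + 80 = 200 deg
  cos(200 deg) = -0.9397, sin(200 deg) = -0.3420
  joint[2] = (-1.5000, 2.5981) + 3.6 * (-0.9397, -0.3420) = (-1.5000 + -3.3829, 2.5981 + -1.2313) = (-4.8829, 1.3668)
End effector: (-4.8829, 1.3668)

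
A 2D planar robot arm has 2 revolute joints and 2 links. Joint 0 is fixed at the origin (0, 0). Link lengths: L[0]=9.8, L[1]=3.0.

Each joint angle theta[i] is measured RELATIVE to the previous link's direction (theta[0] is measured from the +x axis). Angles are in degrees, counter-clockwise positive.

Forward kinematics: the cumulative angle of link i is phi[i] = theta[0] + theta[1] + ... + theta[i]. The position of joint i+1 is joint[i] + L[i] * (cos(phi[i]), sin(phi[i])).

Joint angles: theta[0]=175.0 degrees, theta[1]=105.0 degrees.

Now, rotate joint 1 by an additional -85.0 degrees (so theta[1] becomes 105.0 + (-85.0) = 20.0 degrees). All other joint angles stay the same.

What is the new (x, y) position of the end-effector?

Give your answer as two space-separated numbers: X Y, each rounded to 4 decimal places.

Answer: -12.6605 0.0777

Derivation:
joint[0] = (0.0000, 0.0000)  (base)
link 0: phi[0] = 175 = 175 deg
  cos(175 deg) = -0.9962, sin(175 deg) = 0.0872
  joint[1] = (0.0000, 0.0000) + 9.8 * (-0.9962, 0.0872) = (0.0000 + -9.7627, 0.0000 + 0.8541) = (-9.7627, 0.8541)
link 1: phi[1] = 175 + 20 = 195 deg
  cos(195 deg) = -0.9659, sin(195 deg) = -0.2588
  joint[2] = (-9.7627, 0.8541) + 3 * (-0.9659, -0.2588) = (-9.7627 + -2.8978, 0.8541 + -0.7765) = (-12.6605, 0.0777)
End effector: (-12.6605, 0.0777)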